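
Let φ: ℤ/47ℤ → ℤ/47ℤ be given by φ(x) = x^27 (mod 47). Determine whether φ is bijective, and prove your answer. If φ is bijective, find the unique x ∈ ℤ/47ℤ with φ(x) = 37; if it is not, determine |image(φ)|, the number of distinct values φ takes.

Since 47 is prime, the nonzero elements of ℤ/47ℤ form a cyclic group of order 46.
As gcd(27, 46) = 1, raising to the 27th power is a bijection on this group: if s^27 ≡ t^27 then (st^{−1})^27 = 1, and the only element of order dividing gcd(27, 46) = 1 is 1, so s = t.
With φ(0) = 0 this makes φ injective on all of ℤ/47ℤ, hence bijective (finite equal-size domain and codomain). In particular φ is bijective.
Since φ is bijective, we find the preimage of 37. The inverse of x ↦ x^27 on (ℤ/47ℤ)^× is x ↦ x^29, because 27·29 = 783 = 17·46 + 1 ≡ 1 (mod 46) and x^{46} = 1 for x ≠ 0 (Fermat). So φ⁻¹(37) = 37^29 mod 47.
Repeated squaring mod 47: 37^1 ≡ 37, 37^2 ≡ 37² = 1369 ≡ 6, 37^4 ≡ 6² = 36, 37^8 ≡ 36² = 1296 ≡ 27, 37^16 ≡ 27² = 729 ≡ 24. Since 29 = 16 + 8 + 4 + 1, 37^29 ≡ 24·27·36·37: 24·27 = 648 ≡ 37, then 37·36 = 1332 ≡ 16, then 16·37 = 592 ≡ 28. So 37^29 ≡ 28 (mod 47).
Hence φ⁻¹(37) = 28.

28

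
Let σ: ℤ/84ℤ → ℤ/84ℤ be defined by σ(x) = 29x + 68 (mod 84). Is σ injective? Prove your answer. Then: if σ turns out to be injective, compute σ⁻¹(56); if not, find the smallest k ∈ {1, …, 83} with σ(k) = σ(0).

Suppose σ(a) = σ(b) in ℤ/84ℤ. Then 29a + 68 ≡ 29b + 68 (mod 84), thus 29(a − b) ≡ 0 (mod 84).
Since gcd(29, 84) = 1, 29 is invertible modulo 84, hence a − b ≡ 0 (mod 84), i.e. a = b.
So σ is injective.
We now compute 29⁻¹ mod 84 explicitly. Euclid's algorithm: 84 = 2·29 + 26, 29 = 1·26 + 3, 26 = 8·3 + 2, 3 = 1·2 + 1; back-substituting gives 1 = 29·29 − 10·84, so 29⁻¹ ≡ 29 (mod 84).
Since σ is injective, we compute σ⁻¹(56): solve 29x + 68 ≡ 56 (mod 84), i.e. 29x ≡ 72 (mod 84).
Multiplying by 29⁻¹ = 29 gives x ≡ 29·72 = 2088 = 24·84 + 72 ≡ 72 (mod 84).
Check: σ(72) = 29·72 + 68 = 2156 = 25·84 + 56 ≡ 56 (mod 84).

72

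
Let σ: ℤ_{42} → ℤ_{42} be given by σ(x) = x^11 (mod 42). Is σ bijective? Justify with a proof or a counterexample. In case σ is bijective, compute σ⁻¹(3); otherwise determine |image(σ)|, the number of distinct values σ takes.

Computing x^11 mod 42 for each x (by repeated squaring, reducing mod 42 at every step), the values σ(0), σ(1), …, σ(41) are: 0, 1, 32, 33, 16, 17, 6, 7, 8, 39, 40, 23, 24, 13, 14, 15, 4, 5, 30, 31, 20, 21, 22, 11, 12, 37, 38, 27, 28, 29, 18, 19, 2, 3, 34, 35, 36, 25, 26, 9, 10, 41.
Every element of ℤ_{42} appears exactly once in this list, so σ is a bijection, and in particular bijective.
Since σ is bijective, we read off the preimage of 3 from the same table: σ(33) = 3, so σ⁻¹(3) = 33.

33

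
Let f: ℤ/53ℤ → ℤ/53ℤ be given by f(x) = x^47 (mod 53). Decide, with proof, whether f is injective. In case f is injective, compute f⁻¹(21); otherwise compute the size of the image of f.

Since 53 is prime, the nonzero elements of ℤ/53ℤ form a cyclic group of order 52.
As gcd(47, 52) = 1, raising to the 47th power is a bijection on this group: if a^47 ≡ b^47 then (ab^{−1})^47 = 1, and the only element of order dividing gcd(47, 52) = 1 is 1, so a = b.
With f(0) = 0 this makes f injective on all of ℤ/53ℤ, hence bijective (finite equal-size domain and codomain). In particular f is injective.
Since f is injective, we find the preimage of 21. The inverse of x ↦ x^47 on (ℤ/53ℤ)^× is x ↦ x^31, because 47·31 = 1457 = 28·52 + 1 ≡ 1 (mod 52) and x^{52} = 1 for x ≠ 0 (Fermat). So f⁻¹(21) = 21^31 mod 53.
Repeated squaring mod 53: 21^1 ≡ 21, 21^2 ≡ 21² = 441 ≡ 17, 21^4 ≡ 17² = 289 ≡ 24, 21^8 ≡ 24² = 576 ≡ 46, 21^16 ≡ 46² = 2116 ≡ 49. Since 31 = 16 + 8 + 4 + 2 + 1, 21^31 ≡ 49·46·24·17·21: 49·46 = 2254 ≡ 28, then 28·24 = 672 ≡ 36, then 36·17 = 612 ≡ 29, then 29·21 = 609 ≡ 26. So 21^31 ≡ 26 (mod 53).
Hence f⁻¹(21) = 26.

26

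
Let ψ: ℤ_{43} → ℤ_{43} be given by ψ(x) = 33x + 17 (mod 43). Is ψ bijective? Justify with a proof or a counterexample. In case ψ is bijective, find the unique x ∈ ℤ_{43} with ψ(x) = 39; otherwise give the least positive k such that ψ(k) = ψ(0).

Recall: ψ is injective when ψ(u) = ψ(v) forces u = v.
If ψ(u) = ψ(v), then 33u ≡ 33v (mod 43). Because gcd(33, 43) = 1, we may cancel 33 to get u ≡ v (mod 43).
We now compute 33⁻¹ mod 43 explicitly. Euclid's algorithm: 43 = 1·33 + 10, 33 = 3·10 + 3, 10 = 3·3 + 1; back-substituting gives 1 = 30·33 − 23·43, so 33⁻¹ ≡ 30 (mod 43).
Then y ↦ 30(y − 17) is a two-sided inverse to ψ, so every y ∈ ℤ_{43} has a preimage.
So ψ is bijective.
Since ψ is bijective, we compute ψ⁻¹(39): solve 33x + 17 ≡ 39 (mod 43), i.e. 33x ≡ 22 (mod 43).
Multiplying by 33⁻¹ = 30 gives x ≡ 30·22 = 660 = 15·43 + 15 ≡ 15 (mod 43).
Check: ψ(15) = 33·15 + 17 = 512 = 11·43 + 39 ≡ 39 (mod 43).

15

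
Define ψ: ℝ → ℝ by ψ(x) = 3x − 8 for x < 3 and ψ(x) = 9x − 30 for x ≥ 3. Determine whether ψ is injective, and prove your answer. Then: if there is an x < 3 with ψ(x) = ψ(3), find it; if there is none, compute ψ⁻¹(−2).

Both pieces are strictly increasing (slopes 3 and 9), so each is injective on its own interval.
The left piece maps (−∞, 3) onto (−∞, 1); the right piece maps [3, ∞) onto [−3, ∞).
These images overlap. In particular ψ(3) = −3 (right piece), and solving 3x − 8 = −3 on the left piece gives x = 5/3 < 3.
So ψ(5/3) = ψ(3) with 5/3 ≠ 3, and ψ is not injective. This x = 5/3 is the requested value below 3.

5/3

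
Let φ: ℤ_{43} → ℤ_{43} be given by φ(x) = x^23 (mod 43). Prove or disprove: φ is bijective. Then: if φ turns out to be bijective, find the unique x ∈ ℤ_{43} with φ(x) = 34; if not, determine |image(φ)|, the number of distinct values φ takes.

Since 43 is prime, the nonzero elements of ℤ_{43} form a cyclic group of order 42.
As gcd(23, 42) = 1, raising to the 23rd power is a bijection on this group: if x_1^23 ≡ x_2^23 then (x_1x_2^{−1})^23 = 1, and the only element of order dividing gcd(23, 42) = 1 is 1, so x_1 = x_2.
With φ(0) = 0 this makes φ injective on all of ℤ_{43}, hence bijective (finite equal-size domain and codomain). In particular φ is bijective.
Since φ is bijective, we find the preimage of 34. The inverse of x ↦ x^23 on (ℤ_{43})^× is x ↦ x^11, because 23·11 = 253 = 6·42 + 1 ≡ 1 (mod 42) and x^{42} = 1 for x ≠ 0 (Fermat). So φ⁻¹(34) = 34^11 mod 43.
Repeated squaring mod 43: 34^1 ≡ 34, 34^2 ≡ 34² = 1156 ≡ 38, 34^4 ≡ 38² = 1444 ≡ 25, 34^8 ≡ 25² = 625 ≡ 23. Since 11 = 8 + 2 + 1, 34^11 ≡ 23·38·34: 23·38 = 874 ≡ 14, then 14·34 = 476 ≡ 3. So 34^11 ≡ 3 (mod 43).
Hence φ⁻¹(34) = 3.

3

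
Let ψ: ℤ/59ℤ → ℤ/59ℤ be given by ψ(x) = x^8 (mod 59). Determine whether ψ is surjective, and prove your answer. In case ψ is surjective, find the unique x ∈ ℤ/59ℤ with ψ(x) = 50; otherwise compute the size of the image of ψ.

ψ(29): Repeated squaring mod 59: 29^1 ≡ 29, 29^2 ≡ 29² = 841 ≡ 15, 29^4 ≡ 15² = 225 ≡ 48, 29^8 ≡ 48² = 2304 ≡ 3. So 29^8 ≡ 3 (mod 59).
ψ(30): Repeated squaring mod 59: 30^1 ≡ 30, 30^2 ≡ 30² = 900 ≡ 15, 30^4 ≡ 15² = 225 ≡ 48, 30^8 ≡ 48² = 2304 ≡ 3. So 30^8 ≡ 3 (mod 59).
So ψ(29) = ψ(30) = 3 while 29 ≠ 30, so ψ is not injective.
A non-injective map from the 59-element set ℤ/59ℤ to itself takes at most 58 distinct values, so it cannot be surjective. Therefore ψ is not surjective.
Since ψ is not surjective, we determine |image(ψ)|. Computing x^8 mod 59 for each x (by repeated squaring, reducing mod 59 at every step), the values ψ(0), ψ(1), …, ψ(58) are: 0, 1, 20, 12, 46, 45, 4, 29, 35, 26, 15, 22, 21, 25, 49, 9, 51, 57, 48, 41, 5, 53, 27, 16, 7, 19, 28, 17, 36, 3, 3, 36, 17, 28, 19, 7, 16, 27, 53, 5, 41, 48, 57, 51, 9, 49, 25, 21, 22, 15, 26, 35, 29, 4, 45, 46, 12, 20, 1.
The distinct values are {0, 1, 3, 4, 5, 7, 9, 12, 15, 16, 17, 19, 20, 21, 22, 25, 26, 27, 28, 29, 35, 36, 41, 45, 46, 48, 49, 51, 53, 57}; there are 30 of them.

30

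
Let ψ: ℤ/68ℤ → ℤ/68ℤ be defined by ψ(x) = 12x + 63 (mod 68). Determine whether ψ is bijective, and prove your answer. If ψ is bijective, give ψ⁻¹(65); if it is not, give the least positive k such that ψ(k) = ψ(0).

We have gcd(12, 68) = 4 > 1. Taking x_1 = 0 and x_2 = 17: ψ(0) = 63 and ψ(17) = 12·17 + 63 = 267 ≡ 63 (mod 68).
So ψ(0) = ψ(17) while 0 ≠ 17, therefore ψ is not injective, hence not bijective.
Since ψ is not bijective, we find the least positive k with ψ(k) = ψ(0): this means 12k ≡ 0 (mod 68), i.e. 68 ∣ 12k. Since gcd(12, 68) = 4, dividing through by 4 this holds exactly when 17 ∣ 3k, and as gcd(3, 17) = 1, exactly when 17 ∣ k.
The smallest positive such k is 17.

17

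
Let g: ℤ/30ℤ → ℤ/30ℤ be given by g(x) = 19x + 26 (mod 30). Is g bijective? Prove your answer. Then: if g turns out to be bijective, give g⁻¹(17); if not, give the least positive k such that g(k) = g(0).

Recall: injectivity means: for all a, b in the domain, g(a) = g(b) implies a = b.
Suppose g(a) = g(b) in ℤ/30ℤ. Then 19a + 26 ≡ 19b + 26 (mod 30), therefore 19(a − b) ≡ 0 (mod 30).
Since gcd(19, 30) = 1, 19 is invertible modulo 30, hence a − b ≡ 0 (mod 30), i.e. a = b.
We now compute 19⁻¹ mod 30 explicitly. Euclid's algorithm: 30 = 1·19 + 11, 19 = 1·11 + 8, 11 = 1·8 + 3, 8 = 2·3 + 2, 3 = 1·2 + 1; back-substituting gives 1 = 19·19 − 12·30, so 19⁻¹ ≡ 19 (mod 30).
Then y ↦ 19(y − 26) is a two-sided inverse to g, so every y ∈ ℤ/30ℤ has a preimage.
Therefore g is bijective.
Since g is bijective, we compute g⁻¹(17): solve 19x + 26 ≡ 17 (mod 30), i.e. 19x ≡ 21 (mod 30).
Multiplying by 19⁻¹ = 19 gives x ≡ 19·21 = 399 = 13·30 + 9 ≡ 9 (mod 30).
Check: g(9) = 19·9 + 26 = 197 = 6·30 + 17 ≡ 17 (mod 30).

9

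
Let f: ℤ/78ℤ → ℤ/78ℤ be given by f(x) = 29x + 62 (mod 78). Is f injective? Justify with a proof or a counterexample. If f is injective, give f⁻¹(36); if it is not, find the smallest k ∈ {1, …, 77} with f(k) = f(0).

Suppose f(a) = f(b) in ℤ/78ℤ. Then 29a + 62 ≡ 29b + 62 (mod 78), thus 29(a − b) ≡ 0 (mod 78).
Since gcd(29, 78) = 1, 29 is invertible modulo 78, therefore a − b ≡ 0 (mod 78), i.e. a = b.
Thus f is injective.
We now compute 29⁻¹ mod 78 explicitly. Euclid's algorithm: 78 = 2·29 + 20, 29 = 1·20 + 9, 20 = 2·9 + 2, 9 = 4·2 + 1; back-substituting gives 1 = 35·29 − 13·78, so 29⁻¹ ≡ 35 (mod 78).
Since f is injective, we compute f⁻¹(36): solve 29x + 62 ≡ 36 (mod 78), i.e. 29x ≡ 52 (mod 78).
Multiplying by 29⁻¹ = 35 gives x ≡ 35·52 = 1820 = 23·78 + 26 ≡ 26 (mod 78).
Check: f(26) = 29·26 + 62 = 816 = 10·78 + 36 ≡ 36 (mod 78).

26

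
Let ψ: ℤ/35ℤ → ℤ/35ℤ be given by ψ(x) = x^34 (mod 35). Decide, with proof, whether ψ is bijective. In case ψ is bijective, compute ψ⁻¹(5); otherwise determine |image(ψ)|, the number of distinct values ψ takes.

ψ(1) = 1^34 = 1.
ψ(6): Repeated squaring mod 35: 6^1 ≡ 6, 6^2 ≡ 6² = 36 ≡ 1, 6^4 ≡ 1² = 1, 6^8 ≡ 1² = 1, 6^16 ≡ 1² = 1, 6^32 ≡ 1² = 1. Since 34 = 32 + 2, 6^34 ≡ 1·1: 1·1 = 1. So 6^34 ≡ 1 (mod 35).
So ψ(1) = ψ(6) = 1 while 1 ≠ 6, thus ψ is not injective, hence not bijective.
Since ψ is not bijective, we determine |image(ψ)|. Computing x^34 mod 35 for each x (by repeated squaring, reducing mod 35 at every step), the values ψ(0), ψ(1), …, ψ(34) are: 0, 1, 9, 4, 11, 30, 1, 14, 29, 16, 25, 11, 9, 29, 21, 15, 16, 4, 4, 16, 15, 21, 29, 9, 11, 25, 16, 29, 14, 1, 30, 11, 4, 9, 1.
The distinct values are {0, 1, 4, 9, 11, 14, 15, 16, 21, 25, 29, 30}; there are 12 of them.

12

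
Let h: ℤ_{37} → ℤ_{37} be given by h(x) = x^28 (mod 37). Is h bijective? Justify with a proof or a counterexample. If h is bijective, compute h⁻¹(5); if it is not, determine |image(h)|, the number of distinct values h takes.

10

h(1) = 1^28 = 1.
h(6): Repeated squaring mod 37: 6^1 ≡ 6, 6^2 ≡ 6² = 36, 6^4 ≡ 36² = 1296 ≡ 1, 6^8 ≡ 1² = 1, 6^16 ≡ 1² = 1. Since 28 = 16 + 8 + 4, 6^28 ≡ 1·1·1: 1·1 = 1, then 1·1 = 1. So 6^28 ≡ 1 (mod 37).
So h(1) = h(6) = 1 while 1 ≠ 6, thus h is not injective, hence not bijective.
Since h is not bijective, we determine |image(h)|. Computing x^28 mod 37 for each x (by repeated squaring, reducing mod 37 at every step), the values h(0), h(1), …, h(36) are: 0, 1, 12, 34, 33, 7, 1, 7, 26, 9, 10, 26, 12, 33, 10, 16, 16, 9, 34, 34, 9, 16, 16, 10, 33, 12, 26, 10, 9, 26, 7, 1, 7, 33, 34, 12, 1.
The distinct values are {0, 1, 7, 9, 10, 12, 16, 26, 33, 34}; there are 10 of them.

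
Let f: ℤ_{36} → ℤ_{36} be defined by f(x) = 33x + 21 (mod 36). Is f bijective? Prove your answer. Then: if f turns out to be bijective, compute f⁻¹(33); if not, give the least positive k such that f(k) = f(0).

12

We have gcd(33, 36) = 3 > 1. Taking u = 0 and v = 12: f(0) = 21 and f(12) = 33·12 + 21 = 417 ≡ 21 (mod 36).
So f(0) = f(12) while 0 ≠ 12, therefore f is not injective, hence not bijective.
Since f is not bijective, we find the least positive k with f(k) = f(0): this means 33k ≡ 0 (mod 36), i.e. 36 ∣ 33k. Since gcd(33, 36) = 3, dividing through by 3 this holds exactly when 12 ∣ 11k, and as gcd(11, 12) = 1, exactly when 12 ∣ k.
The smallest positive such k is 12.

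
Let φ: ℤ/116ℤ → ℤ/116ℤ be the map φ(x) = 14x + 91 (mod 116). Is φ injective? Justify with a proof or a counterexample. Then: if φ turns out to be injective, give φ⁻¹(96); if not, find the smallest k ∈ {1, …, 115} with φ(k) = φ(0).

We have gcd(14, 116) = 2 > 1. Taking u = 0 and v = 58: φ(0) = 91 and φ(58) = 14·58 + 91 = 903 ≡ 91 (mod 116).
So φ(0) = φ(58) while 0 ≠ 58, hence φ is not injective.
Since φ is not injective, we find the least positive k with φ(k) = φ(0): this means 14k ≡ 0 (mod 116), i.e. 116 ∣ 14k. Since gcd(14, 116) = 2, dividing through by 2 this holds exactly when 58 ∣ 7k, and as gcd(7, 58) = 1, exactly when 58 ∣ k.
The smallest positive such k is 58.

58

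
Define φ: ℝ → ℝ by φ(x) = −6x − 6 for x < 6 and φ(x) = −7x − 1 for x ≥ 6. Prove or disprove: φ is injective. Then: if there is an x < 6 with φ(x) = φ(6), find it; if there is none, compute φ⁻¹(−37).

Both pieces are strictly decreasing (slopes −6 and −7), so each is injective on its own interval.
The left piece maps (−∞, 6) onto (−42, ∞); the right piece maps [6, ∞) onto (−∞, −43].
These images are disjoint, so no value is attained by both pieces. Hence φ is injective.
Because the two images are disjoint, no x < 6 has φ(x) = φ(6), so we compute φ⁻¹(−37): −37 lies in (−42, ∞), so solve −6x − 6 = −37: x = (−37 + 6)/(−6) = 31/6.

31/6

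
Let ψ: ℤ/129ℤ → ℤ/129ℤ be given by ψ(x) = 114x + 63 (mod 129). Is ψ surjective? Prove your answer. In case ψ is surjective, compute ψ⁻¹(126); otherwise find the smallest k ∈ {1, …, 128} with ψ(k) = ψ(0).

Since gcd(114, 129) = 3, we have 114x ≡ 0 (mod 3) for all x, so ψ(x) ≡ 0 (mod 3).
But 1 ≢ 0 (mod 3), so 1 ∈ ℤ/129ℤ has no preimage. Thus ψ is not surjective.
Since ψ is not surjective, we find the least positive k with ψ(k) = ψ(0): this means 114k ≡ 0 (mod 129), i.e. 129 ∣ 114k. Since gcd(114, 129) = 3, dividing through by 3 this holds exactly when 43 ∣ 38k, and as gcd(38, 43) = 1, exactly when 43 ∣ k.
The smallest positive such k is 43.

43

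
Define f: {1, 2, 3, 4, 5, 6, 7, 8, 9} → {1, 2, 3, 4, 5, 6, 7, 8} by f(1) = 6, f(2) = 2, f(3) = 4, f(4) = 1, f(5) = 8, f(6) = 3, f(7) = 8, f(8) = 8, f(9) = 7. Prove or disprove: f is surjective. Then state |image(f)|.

No element maps to 5, so f is not surjective.
The image of f is {1, 2, 3, 4, 6, 7, 8}, which has 7 elements.

7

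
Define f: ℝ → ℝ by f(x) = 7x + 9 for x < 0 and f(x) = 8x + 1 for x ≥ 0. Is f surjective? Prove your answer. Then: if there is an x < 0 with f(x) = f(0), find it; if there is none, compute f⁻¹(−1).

Both pieces are strictly increasing (slopes 7 and 8), so each is injective on its own interval.
The left piece maps (−∞, 0) onto (−∞, 9); the right piece maps [0, ∞) onto [1, ∞).
The union (−∞, 9) ∪ [1, ∞) covers ℝ, so f is surjective.
For the follow-up: the images overlap, so an x < 0 with f(x) = f(0) exists. f(0) = 1; solving 7x + 9 = 1 for x < 0 gives x = (1 − 9)/7 = −8/7.

-8/7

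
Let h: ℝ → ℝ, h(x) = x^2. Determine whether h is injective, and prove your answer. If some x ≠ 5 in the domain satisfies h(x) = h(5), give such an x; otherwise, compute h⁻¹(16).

-5

h(5) = 25 = (−5)^2 = h(−5) (since 2 is even), with 5 ≠ −5. So h is not injective.
For the follow-up, such an x exists: taking x = −5 ∈ ℝ gives h(−5) = 25 = h(5) with −5 ≠ 5.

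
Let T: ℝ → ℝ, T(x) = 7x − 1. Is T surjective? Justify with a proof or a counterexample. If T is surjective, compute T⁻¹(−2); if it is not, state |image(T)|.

For any y ∈ ℝ, x = (y + 1)/7 satisfies T(x) = y.
Thus T is surjective.
Since T is surjective, we compute T⁻¹(−2) = (−2 + 1)/7 = −1/7.

-1/7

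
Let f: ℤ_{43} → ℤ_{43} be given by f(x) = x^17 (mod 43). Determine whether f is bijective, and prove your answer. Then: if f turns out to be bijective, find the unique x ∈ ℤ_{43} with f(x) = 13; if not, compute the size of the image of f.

Since 43 is prime, the nonzero elements of ℤ_{43} form a cyclic group of order 42.
As gcd(17, 42) = 1, raising to the 17th power is a bijection on this group: if x_1^17 ≡ x_2^17 then (x_1x_2^{−1})^17 = 1, and the only element of order dividing gcd(17, 42) = 1 is 1, so x_1 = x_2.
With f(0) = 0 this makes f injective on all of ℤ_{43}, hence bijective (finite equal-size domain and codomain). In particular f is bijective.
Since f is bijective, we find the preimage of 13. The inverse of x ↦ x^17 on (ℤ_{43})^× is x ↦ x^5, because 17·5 = 85 = 2·42 + 1 ≡ 1 (mod 42) and x^{42} = 1 for x ≠ 0 (Fermat). So f⁻¹(13) = 13^5 mod 43.
Repeated squaring mod 43: 13^1 ≡ 13, 13^2 ≡ 13² = 169 ≡ 40, 13^4 ≡ 40² = 1600 ≡ 9. Since 5 = 4 + 1, 13^5 ≡ 9·13: 9·13 = 117 ≡ 31. So 13^5 ≡ 31 (mod 43).
Hence f⁻¹(13) = 31.

31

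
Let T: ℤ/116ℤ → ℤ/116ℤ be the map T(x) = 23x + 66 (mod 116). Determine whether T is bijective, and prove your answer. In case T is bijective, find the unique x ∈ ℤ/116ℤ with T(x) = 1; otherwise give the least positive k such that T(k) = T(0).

93

Suppose T(u) = T(v) in ℤ/116ℤ. Then 23u + 66 ≡ 23v + 66 (mod 116), thus 23(u − v) ≡ 0 (mod 116).
Since gcd(23, 116) = 1, 23 is invertible modulo 116, thus u − v ≡ 0 (mod 116), i.e. u = v.
We now compute 23⁻¹ mod 116 explicitly. Euclid's algorithm: 116 = 5·23 + 1; back-substituting gives 1 = 111·23 − 22·116, so 23⁻¹ ≡ 111 (mod 116).
Then y ↦ 111(y − 66) is a two-sided inverse to T, so every y ∈ ℤ/116ℤ has a preimage.
So T is bijective.
Since T is bijective, we find T⁻¹(1): we need 23x ≡ 1 − 66 ≡ 51 (mod 116). Using 23⁻¹ = 111: x ≡ 111·51 = 5661 = 48·116 + 93, so x = 93.
Check: T(93) = 23·93 + 66 = 2205 = 19·116 + 1 ≡ 1 (mod 116).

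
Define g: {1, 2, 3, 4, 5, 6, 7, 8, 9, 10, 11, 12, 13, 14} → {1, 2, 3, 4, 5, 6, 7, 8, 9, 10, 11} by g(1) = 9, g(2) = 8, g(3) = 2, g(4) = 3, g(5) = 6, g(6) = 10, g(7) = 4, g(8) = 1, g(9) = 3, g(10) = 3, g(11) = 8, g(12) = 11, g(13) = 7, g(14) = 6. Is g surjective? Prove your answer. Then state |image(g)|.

10

No element maps to 5, so g is not surjective.
The image of g is {1, 2, 3, 4, 6, 7, 8, 9, 10, 11}, which has 10 elements.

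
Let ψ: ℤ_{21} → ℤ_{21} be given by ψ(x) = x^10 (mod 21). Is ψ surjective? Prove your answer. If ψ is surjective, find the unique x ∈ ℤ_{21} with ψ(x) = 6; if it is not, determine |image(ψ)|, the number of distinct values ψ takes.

ψ(2): Repeated squaring mod 21: 2^1 ≡ 2, 2^2 ≡ 2² = 4, 2^4 ≡ 4² = 16, 2^8 ≡ 16² = 256 ≡ 4. Since 10 = 8 + 2, 2^10 ≡ 4·4: 4·4 = 16. So 2^10 ≡ 16 (mod 21).
ψ(5): Repeated squaring mod 21: 5^1 ≡ 5, 5^2 ≡ 5² = 25 ≡ 4, 5^4 ≡ 4² = 16, 5^8 ≡ 16² = 256 ≡ 4. Since 10 = 8 + 2, 5^10 ≡ 4·4: 4·4 = 16. So 5^10 ≡ 16 (mod 21).
So ψ(2) = ψ(5) = 16 while 2 ≠ 5, thus ψ is not injective.
A non-injective map from the 21-element set ℤ_{21} to itself takes at most 20 distinct values, so it cannot be surjective. Hence ψ is not surjective.
Since ψ is not surjective, we determine |image(ψ)|. Computing x^10 mod 21 for each x (by repeated squaring, reducing mod 21 at every step), the values ψ(0), ψ(1), …, ψ(20) are: 0, 1, 16, 18, 4, 16, 15, 7, 1, 9, 4, 4, 9, 1, 7, 15, 16, 4, 18, 16, 1.
The distinct values are {0, 1, 4, 7, 9, 15, 16, 18}; there are 8 of them.

8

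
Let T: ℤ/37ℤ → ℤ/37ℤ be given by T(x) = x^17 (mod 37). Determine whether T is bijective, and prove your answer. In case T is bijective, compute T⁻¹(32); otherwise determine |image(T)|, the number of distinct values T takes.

Since 37 is prime, the nonzero elements of ℤ/37ℤ form a cyclic group of order 36.
As gcd(17, 36) = 1, raising to the 17th power is a bijection on this group: if x_1^17 ≡ x_2^17 then (x_1x_2^{−1})^17 = 1, and the only element of order dividing gcd(17, 36) = 1 is 1, so x_1 = x_2.
With T(0) = 0 this makes T injective on all of ℤ/37ℤ, hence bijective (finite equal-size domain and codomain). In particular T is bijective.
Since T is bijective, we find the preimage of 32. The inverse of x ↦ x^17 on (ℤ/37ℤ)^× is x ↦ x^17, because 17·17 = 289 = 8·36 + 1 ≡ 1 (mod 36) and x^{36} = 1 for x ≠ 0 (Fermat). So T⁻¹(32) = 32^17 mod 37.
Repeated squaring mod 37: 32^1 ≡ 32, 32^2 ≡ 32² = 1024 ≡ 25, 32^4 ≡ 25² = 625 ≡ 33, 32^8 ≡ 33² = 1089 ≡ 16, 32^16 ≡ 16² = 256 ≡ 34. Since 17 = 16 + 1, 32^17 ≡ 34·32: 34·32 = 1088 ≡ 15. So 32^17 ≡ 15 (mod 37).
Hence T⁻¹(32) = 15.

15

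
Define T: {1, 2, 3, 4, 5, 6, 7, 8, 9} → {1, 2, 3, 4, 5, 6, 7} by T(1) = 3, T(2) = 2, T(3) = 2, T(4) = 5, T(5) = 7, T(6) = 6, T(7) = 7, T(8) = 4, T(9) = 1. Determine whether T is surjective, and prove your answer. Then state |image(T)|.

7

Every element of the codomain has a preimage: 1 = T(9), 2 = T(2), 3 = T(1), 4 = T(8), 5 = T(4), 6 = T(6), 7 = T(5).
Hence T is surjective.
The image of T is {1, 2, 3, 4, 5, 6, 7}, which has 7 elements.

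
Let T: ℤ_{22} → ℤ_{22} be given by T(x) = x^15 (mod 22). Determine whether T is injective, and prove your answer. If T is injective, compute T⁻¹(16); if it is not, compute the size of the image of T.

T(1) = 1^15 = 1.
T(3): Repeated squaring mod 22: 3^1 ≡ 3, 3^2 ≡ 3² = 9, 3^4 ≡ 9² = 81 ≡ 15, 3^8 ≡ 15² = 225 ≡ 5. Since 15 = 8 + 4 + 2 + 1, 3^15 ≡ 5·15·9·3: 5·15 = 75 ≡ 9, then 9·9 = 81 ≡ 15, then 15·3 = 45 ≡ 1. So 3^15 ≡ 1 (mod 22).
So T(1) = T(3) = 1 while 1 ≠ 3, so T is not injective.
Since T is not injective, we determine |image(T)|. Computing x^15 mod 22 for each x (by repeated squaring, reducing mod 22 at every step), the values T(0), T(1), …, T(21) are: 0, 1, 10, 1, 12, 1, 10, 21, 10, 1, 10, 11, 12, 21, 12, 1, 12, 21, 10, 21, 12, 21.
The distinct values are {0, 1, 10, 11, 12, 21}; there are 6 of them.

6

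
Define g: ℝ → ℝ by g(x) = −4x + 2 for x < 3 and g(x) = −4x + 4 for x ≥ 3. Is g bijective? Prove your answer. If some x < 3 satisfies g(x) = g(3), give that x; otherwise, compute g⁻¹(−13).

Both pieces are strictly decreasing (slopes −4 and −4), so each is injective on its own interval.
The left piece maps (−∞, 3) onto (−10, ∞); the right piece maps [3, ∞) onto (−∞, −8].
These images overlap. In particular g(3) = −8 (right piece), and solving −4x + 2 = −8 on the left piece gives x = 5/2 < 3.
So g(5/2) = g(3) with 5/2 ≠ 3, and g is not injective, hence not bijective. This x = 5/2 is the requested value below 3.

5/2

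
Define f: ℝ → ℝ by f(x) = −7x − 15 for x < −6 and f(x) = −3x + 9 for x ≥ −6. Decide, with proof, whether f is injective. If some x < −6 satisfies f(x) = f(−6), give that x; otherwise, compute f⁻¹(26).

Both pieces are strictly decreasing (slopes −7 and −3), so each is injective on its own interval.
The left piece maps (−∞, −6) onto (27, ∞); the right piece maps [−6, ∞) onto (−∞, 27].
These images are disjoint, so no value is attained by both pieces. Hence f is injective.
Because the two images are disjoint, no x < −6 has f(x) = f(−6), so we compute f⁻¹(26): 26 lies in (−∞, 27], so solve −3x + 9 = 26: x = (26 − 9)/(−3) = −17/3.

-17/3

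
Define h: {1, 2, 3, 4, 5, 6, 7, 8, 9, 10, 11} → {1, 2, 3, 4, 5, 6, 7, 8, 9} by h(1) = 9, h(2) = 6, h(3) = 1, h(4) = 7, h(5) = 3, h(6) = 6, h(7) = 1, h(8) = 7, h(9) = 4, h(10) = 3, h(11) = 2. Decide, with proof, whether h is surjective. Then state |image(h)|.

7

No element maps to 5, so h is not surjective.
The image of h is {1, 2, 3, 4, 6, 7, 9}, which has 7 elements.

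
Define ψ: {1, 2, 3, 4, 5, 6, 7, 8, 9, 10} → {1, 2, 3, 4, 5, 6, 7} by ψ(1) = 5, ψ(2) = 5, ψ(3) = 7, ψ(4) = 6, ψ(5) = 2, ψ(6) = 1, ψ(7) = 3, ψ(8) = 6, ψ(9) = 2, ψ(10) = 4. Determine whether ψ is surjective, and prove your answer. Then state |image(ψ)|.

Every element of the codomain has a preimage: 1 = ψ(6), 2 = ψ(5), 3 = ψ(7), 4 = ψ(10), 5 = ψ(1), 6 = ψ(4), 7 = ψ(3).
Hence ψ is surjective.
The image of ψ is {1, 2, 3, 4, 5, 6, 7}, which has 7 elements.

7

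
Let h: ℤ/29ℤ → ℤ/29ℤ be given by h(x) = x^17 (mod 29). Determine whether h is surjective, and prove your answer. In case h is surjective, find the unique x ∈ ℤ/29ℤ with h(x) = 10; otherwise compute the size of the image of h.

8

Since 29 is prime, the nonzero elements of ℤ/29ℤ form a cyclic group of order 28.
As gcd(17, 28) = 1, raising to the 17th power is a bijection on this group: if s^17 ≡ t^17 then (st^{−1})^17 = 1, and the only element of order dividing gcd(17, 28) = 1 is 1, so s = t.
With h(0) = 0 this makes h injective on all of ℤ/29ℤ, hence bijective (finite equal-size domain and codomain). In particular h is surjective.
Since h is surjective, we find the preimage of 10. The inverse of x ↦ x^17 on (ℤ/29ℤ)^× is x ↦ x^5, because 17·5 = 85 = 3·28 + 1 ≡ 1 (mod 28) and x^{28} = 1 for x ≠ 0 (Fermat). So h⁻¹(10) = 10^5 mod 29.
Repeated squaring mod 29: 10^1 ≡ 10, 10^2 ≡ 10² = 100 ≡ 13, 10^4 ≡ 13² = 169 ≡ 24. Since 5 = 4 + 1, 10^5 ≡ 24·10: 24·10 = 240 ≡ 8. So 10^5 ≡ 8 (mod 29).
Hence h⁻¹(10) = 8.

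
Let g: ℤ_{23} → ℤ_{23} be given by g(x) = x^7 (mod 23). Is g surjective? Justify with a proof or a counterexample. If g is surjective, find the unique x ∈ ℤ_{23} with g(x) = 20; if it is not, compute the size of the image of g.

17

Since 23 is prime, the nonzero elements of ℤ_{23} form a cyclic group of order 22.
As gcd(7, 22) = 1, raising to the 7th power is a bijection on this group: if a^7 ≡ b^7 then (ab^{−1})^7 = 1, and the only element of order dividing gcd(7, 22) = 1 is 1, so a = b.
With g(0) = 0 this makes g injective on all of ℤ_{23}, hence bijective (finite equal-size domain and codomain). In particular g is surjective.
Since g is surjective, we find the preimage of 20. The inverse of x ↦ x^7 on (ℤ_{23})^× is x ↦ x^19, because 7·19 = 133 = 6·22 + 1 ≡ 1 (mod 22) and x^{22} = 1 for x ≠ 0 (Fermat). So g⁻¹(20) = 20^19 mod 23.
Repeated squaring mod 23: 20^1 ≡ 20, 20^2 ≡ 20² = 400 ≡ 9, 20^4 ≡ 9² = 81 ≡ 12, 20^8 ≡ 12² = 144 ≡ 6, 20^16 ≡ 6² = 36 ≡ 13. Since 19 = 16 + 2 + 1, 20^19 ≡ 13·9·20: 13·9 = 117 ≡ 2, then 2·20 = 40 ≡ 17. So 20^19 ≡ 17 (mod 23).
Hence g⁻¹(20) = 17.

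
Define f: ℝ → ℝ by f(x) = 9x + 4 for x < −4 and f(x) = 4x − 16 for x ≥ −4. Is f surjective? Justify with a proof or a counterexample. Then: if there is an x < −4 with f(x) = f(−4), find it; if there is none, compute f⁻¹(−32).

Both pieces are strictly increasing (slopes 9 and 4), so each is injective on its own interval.
The left piece maps (−∞, −4) onto (−∞, −32); the right piece maps [−4, ∞) onto [−32, ∞).
These images together cover ℝ, so f is surjective.
Because the two images are disjoint, no x < −4 has f(x) = f(−4), so we compute f⁻¹(−32): −32 lies in [−32, ∞), so solve 4x − 16 = −32: x = (−32 + 16)/4 = −4.

-4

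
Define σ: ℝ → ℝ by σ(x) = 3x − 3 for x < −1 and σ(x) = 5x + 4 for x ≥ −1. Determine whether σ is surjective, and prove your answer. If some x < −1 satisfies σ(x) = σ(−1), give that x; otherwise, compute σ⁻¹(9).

1

Both pieces are strictly increasing (slopes 3 and 5), so each is injective on its own interval.
The left piece maps (−∞, −1) onto (−∞, −6); the right piece maps [−1, ∞) onto [−1, ∞).
The union (−∞, −6) ∪ [−1, ∞) omits the interval between −6 and −1; in particular −6 has no preimage. So σ is not surjective.
Because the two images are disjoint, no x < −1 has σ(x) = σ(−1), so we compute σ⁻¹(9): 9 lies in [−1, ∞), so solve 5x + 4 = 9: x = (9 − 4)/5 = 1.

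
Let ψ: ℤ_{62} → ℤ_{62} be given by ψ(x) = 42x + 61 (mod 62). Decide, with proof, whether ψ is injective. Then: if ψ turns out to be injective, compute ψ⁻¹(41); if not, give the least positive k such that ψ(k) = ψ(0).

We have gcd(42, 62) = 2 > 1. Taking a = 0 and b = 31: ψ(0) = 61 and ψ(31) = 42·31 + 61 = 1363 ≡ 61 (mod 62).
So ψ(0) = ψ(31) while 0 ≠ 31, hence ψ is not injective.
Since ψ is not injective, we find the least positive k with ψ(k) = ψ(0): this means 42k ≡ 0 (mod 62), i.e. 62 ∣ 42k. Since gcd(42, 62) = 2, dividing through by 2 this holds exactly when 31 ∣ 21k, and as gcd(21, 31) = 1, exactly when 31 ∣ k.
The smallest positive such k is 31.

31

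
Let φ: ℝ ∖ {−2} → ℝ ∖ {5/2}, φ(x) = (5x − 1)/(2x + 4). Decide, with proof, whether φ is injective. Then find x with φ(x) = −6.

-23/17

Suppose φ(u) = φ(v). Cross-multiplying: (5u − 1)(2v + 4) = (5v − 1)(2u + 4).
Expanding both sides and cancelling the symmetric terms leaves 22·(u − v) = 0. Since 22 ≠ 0, u = v. Hence φ is injective.
Solving φ(x) = −6: cross-multiplying gives 5x − 1 = −6(2x + 4), which rearranges to 17x = −23, so x = −23/17.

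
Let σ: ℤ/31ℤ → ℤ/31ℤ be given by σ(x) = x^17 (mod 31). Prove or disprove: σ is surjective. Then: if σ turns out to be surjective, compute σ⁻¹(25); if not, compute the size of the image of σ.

5

Since 31 is prime, the nonzero elements of ℤ/31ℤ form a cyclic group of order 30.
As gcd(17, 30) = 1, raising to the 17th power is a bijection on this group: if a^17 ≡ b^17 then (ab^{−1})^17 = 1, and the only element of order dividing gcd(17, 30) = 1 is 1, so a = b.
With σ(0) = 0 this makes σ injective on all of ℤ/31ℤ, hence bijective (finite equal-size domain and codomain). In particular σ is surjective.
Since σ is surjective, we find the preimage of 25. The inverse of x ↦ x^17 on (ℤ/31ℤ)^× is x ↦ x^23, because 17·23 = 391 = 13·30 + 1 ≡ 1 (mod 30) and x^{30} = 1 for x ≠ 0 (Fermat). So σ⁻¹(25) = 25^23 mod 31.
Repeated squaring mod 31: 25^1 ≡ 25, 25^2 ≡ 25² = 625 ≡ 5, 25^4 ≡ 5² = 25, 25^8 ≡ 25² = 625 ≡ 5, 25^16 ≡ 5² = 25. Since 23 = 16 + 4 + 2 + 1, 25^23 ≡ 25·25·5·25: 25·25 = 625 ≡ 5, then 5·5 = 25, then 25·25 = 625 ≡ 5. So 25^23 ≡ 5 (mod 31).
Hence σ⁻¹(25) = 5.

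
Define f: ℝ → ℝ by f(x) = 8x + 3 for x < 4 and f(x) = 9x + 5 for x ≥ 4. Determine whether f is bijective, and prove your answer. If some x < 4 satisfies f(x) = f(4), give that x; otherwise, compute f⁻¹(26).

Both pieces are strictly increasing (slopes 8 and 9), so each is injective on its own interval.
The left piece maps (−∞, 4) onto (−∞, 35); the right piece maps [4, ∞) onto [41, ∞).
The images leave a gap (35 has no preimage), so f is not surjective, hence not bijective.
Because the two images are disjoint, no x < 4 has f(x) = f(4), so we compute f⁻¹(26): 26 lies in (−∞, 35), so solve 8x + 3 = 26: x = (26 − 3)/8 = 23/8.

23/8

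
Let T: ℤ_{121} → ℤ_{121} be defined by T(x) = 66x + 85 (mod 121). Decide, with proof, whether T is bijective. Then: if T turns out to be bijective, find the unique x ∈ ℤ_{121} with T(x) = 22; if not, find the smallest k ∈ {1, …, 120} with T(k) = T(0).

Recall: T is injective when T(a) = T(b) forces a = b.
We have gcd(66, 121) = 11 > 1. Taking a = 0 and b = 11: T(0) = 85 and T(11) = 66·11 + 85 = 811 ≡ 85 (mod 121).
So T(0) = T(11) while 0 ≠ 11, so T is not injective, hence not bijective.
Since T is not bijective, we find the least positive k with T(k) = T(0): this means 66k ≡ 0 (mod 121), i.e. 121 ∣ 66k. Since gcd(66, 121) = 11, dividing through by 11 this holds exactly when 11 ∣ 6k, and as gcd(6, 11) = 1, exactly when 11 ∣ k.
The smallest positive such k is 11.

11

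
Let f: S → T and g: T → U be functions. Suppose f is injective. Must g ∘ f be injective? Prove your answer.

No. Take S = T = U = {1, 2}, f = identity (injective), and g(x) = 1 for every x.
Then (g ∘ f)(1) = 1 = (g ∘ f)(2) with 1 ≠ 2, so g ∘ f is not injective.

not injective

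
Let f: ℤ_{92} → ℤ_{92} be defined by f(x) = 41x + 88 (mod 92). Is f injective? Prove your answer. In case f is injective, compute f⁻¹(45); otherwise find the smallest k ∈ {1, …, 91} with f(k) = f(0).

If f(a) = f(b), then 41a ≡ 41b (mod 92). Because gcd(41, 92) = 1, we may cancel 41 to get a ≡ b (mod 92).
Hence f is injective.
We now compute 41⁻¹ mod 92 explicitly. Euclid's algorithm: 92 = 2·41 + 10, 41 = 4·10 + 1; back-substituting gives 1 = 9·41 − 4·92, so 41⁻¹ ≡ 9 (mod 92).
Since f is injective, we find f⁻¹(45): we need 41x ≡ 45 − 88 ≡ 49 (mod 92). Using 41⁻¹ = 9: x ≡ 9·49 = 441 = 4·92 + 73, so x = 73.
Check: f(73) = 41·73 + 88 = 3081 = 33·92 + 45 ≡ 45 (mod 92).

73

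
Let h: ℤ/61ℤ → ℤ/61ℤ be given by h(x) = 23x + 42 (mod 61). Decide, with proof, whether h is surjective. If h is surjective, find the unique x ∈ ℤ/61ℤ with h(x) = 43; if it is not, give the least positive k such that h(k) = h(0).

Since gcd(23, 61) = 1, 23 is invertible modulo 61. Euclid's algorithm: 61 = 2·23 + 15, 23 = 1·15 + 8, 15 = 1·8 + 7, 8 = 1·7 + 1; back-substituting gives 1 = 8·23 − 3·61, so 23⁻¹ ≡ 8 (mod 61).
For any y ∈ ℤ/61ℤ, x = 8(y − 42) mod 61 satisfies h(x) = 23·8(y − 42) + 42 ≡ y (since 23·8 ≡ 1 mod 61). So every y has a preimage.
So h is surjective.
Since h is surjective, we compute h⁻¹(43): solve 23x + 42 ≡ 43 (mod 61), i.e. 23x ≡ 1 (mod 61).
Multiplying by 23⁻¹ = 8 gives x ≡ 8·1 = 8 ≡ 8 (mod 61).
Check: h(8) = 23·8 + 42 = 226 = 3·61 + 43 ≡ 43 (mod 61).

8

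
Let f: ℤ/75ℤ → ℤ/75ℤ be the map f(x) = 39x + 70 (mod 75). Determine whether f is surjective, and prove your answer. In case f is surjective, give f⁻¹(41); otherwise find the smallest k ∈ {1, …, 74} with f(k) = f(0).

25

Since gcd(39, 75) = 3, we have 39x ≡ 0 (mod 3) for all x, so f(x) ≡ 1 (mod 3).
But 0 ≢ 1 (mod 3), so 0 ∈ ℤ/75ℤ has no preimage. So f is not surjective.
Since f is not surjective, we find the least positive k with f(k) = f(0): this means 39k ≡ 0 (mod 75), i.e. 75 ∣ 39k. Since gcd(39, 75) = 3, dividing through by 3 this holds exactly when 25 ∣ 13k, and as gcd(13, 25) = 1, exactly when 25 ∣ k.
The smallest positive such k is 25.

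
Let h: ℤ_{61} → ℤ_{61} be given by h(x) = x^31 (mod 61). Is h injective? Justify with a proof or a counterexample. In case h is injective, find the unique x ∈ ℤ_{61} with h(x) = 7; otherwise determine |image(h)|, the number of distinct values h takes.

Since 61 is prime, the nonzero elements of ℤ_{61} form a cyclic group of order 60.
As gcd(31, 60) = 1, raising to the 31st power is a bijection on this group: if x_1^31 ≡ x_2^31 then (x_1x_2^{−1})^31 = 1, and the only element of order dividing gcd(31, 60) = 1 is 1, so x_1 = x_2.
With h(0) = 0 this makes h injective on all of ℤ_{61}, hence bijective (finite equal-size domain and codomain). In particular h is injective.
Since h is injective, we find the preimage of 7. The inverse of x ↦ x^31 on (ℤ_{61})^× is x ↦ x^31, because 31·31 = 961 = 16·60 + 1 ≡ 1 (mod 60) and x^{60} = 1 for x ≠ 0 (Fermat). So h⁻¹(7) = 7^31 mod 61.
Repeated squaring mod 61: 7^1 ≡ 7, 7^2 ≡ 7² = 49, 7^4 ≡ 49² = 2401 ≡ 22, 7^8 ≡ 22² = 484 ≡ 57, 7^16 ≡ 57² = 3249 ≡ 16. Since 31 = 16 + 8 + 4 + 2 + 1, 7^31 ≡ 16·57·22·49·7: 16·57 = 912 ≡ 58, then 58·22 = 1276 ≡ 56, then 56·49 = 2744 ≡ 60, then 60·7 = 420 ≡ 54. So 7^31 ≡ 54 (mod 61).
Hence h⁻¹(7) = 54.

54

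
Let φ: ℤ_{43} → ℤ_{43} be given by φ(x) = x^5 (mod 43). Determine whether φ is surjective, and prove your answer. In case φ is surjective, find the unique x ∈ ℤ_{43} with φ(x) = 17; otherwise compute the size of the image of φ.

23

Since 43 is prime, the nonzero elements of ℤ_{43} form a cyclic group of order 42.
As gcd(5, 42) = 1, raising to the 5th power is a bijection on this group: if a^5 ≡ b^5 then (ab^{−1})^5 = 1, and the only element of order dividing gcd(5, 42) = 1 is 1, so a = b.
With φ(0) = 0 this makes φ injective on all of ℤ_{43}, hence bijective (finite equal-size domain and codomain). In particular φ is surjective.
Since φ is surjective, we find the preimage of 17. The inverse of x ↦ x^5 on (ℤ_{43})^× is x ↦ x^17, because 5·17 = 85 = 2·42 + 1 ≡ 1 (mod 42) and x^{42} = 1 for x ≠ 0 (Fermat). So φ⁻¹(17) = 17^17 mod 43.
Repeated squaring mod 43: 17^1 ≡ 17, 17^2 ≡ 17² = 289 ≡ 31, 17^4 ≡ 31² = 961 ≡ 15, 17^8 ≡ 15² = 225 ≡ 10, 17^16 ≡ 10² = 100 ≡ 14. Since 17 = 16 + 1, 17^17 ≡ 14·17: 14·17 = 238 ≡ 23. So 17^17 ≡ 23 (mod 43).
Hence φ⁻¹(17) = 23.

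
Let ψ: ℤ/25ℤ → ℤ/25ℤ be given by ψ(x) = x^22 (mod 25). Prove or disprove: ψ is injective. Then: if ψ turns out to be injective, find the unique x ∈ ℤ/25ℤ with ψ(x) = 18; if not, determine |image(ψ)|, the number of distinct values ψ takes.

11

ψ(0) = 0^22 = 0.
ψ(5): Repeated squaring mod 25: 5^1 ≡ 5, 5^2 ≡ 5² = 25 ≡ 0, 5^4 ≡ 0² = 0, 5^8 ≡ 0² = 0, 5^16 ≡ 0² = 0. Since 22 = 16 + 4 + 2, 5^22 ≡ 0·0·0: 0·0 = 0, then 0·0 = 0. So 5^22 ≡ 0 (mod 25).
So ψ(0) = ψ(5) = 0 while 0 ≠ 5, so ψ is not injective.
Since ψ is not injective, we determine |image(ψ)|. Computing x^22 mod 25 for each x (by repeated squaring, reducing mod 25 at every step), the values ψ(0), ψ(1), …, ψ(24) are: 0, 1, 4, 9, 16, 0, 11, 24, 14, 6, 0, 21, 19, 19, 21, 0, 6, 14, 24, 11, 0, 16, 9, 4, 1.
The distinct values are {0, 1, 4, 6, 9, 11, 14, 16, 19, 21, 24}; there are 11 of them.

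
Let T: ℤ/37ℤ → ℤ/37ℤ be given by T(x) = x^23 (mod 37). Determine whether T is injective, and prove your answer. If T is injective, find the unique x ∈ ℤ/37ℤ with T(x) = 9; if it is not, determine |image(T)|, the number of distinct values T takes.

Since 37 is prime, the nonzero elements of ℤ/37ℤ form a cyclic group of order 36.
As gcd(23, 36) = 1, raising to the 23rd power is a bijection on this group: if x_1^23 ≡ x_2^23 then (x_1x_2^{−1})^23 = 1, and the only element of order dividing gcd(23, 36) = 1 is 1, so x_1 = x_2.
With T(0) = 0 this makes T injective on all of ℤ/37ℤ, hence bijective (finite equal-size domain and codomain). In particular T is injective.
Since T is injective, we find the preimage of 9. The inverse of x ↦ x^23 on (ℤ/37ℤ)^× is x ↦ x^11, because 23·11 = 253 = 7·36 + 1 ≡ 1 (mod 36) and x^{36} = 1 for x ≠ 0 (Fermat). So T⁻¹(9) = 9^11 mod 37.
Repeated squaring mod 37: 9^1 ≡ 9, 9^2 ≡ 9² = 81 ≡ 7, 9^4 ≡ 7² = 49 ≡ 12, 9^8 ≡ 12² = 144 ≡ 33. Since 11 = 8 + 2 + 1, 9^11 ≡ 33·7·9: 33·7 = 231 ≡ 9, then 9·9 = 81 ≡ 7. So 9^11 ≡ 7 (mod 37).
Hence T⁻¹(9) = 7.

7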